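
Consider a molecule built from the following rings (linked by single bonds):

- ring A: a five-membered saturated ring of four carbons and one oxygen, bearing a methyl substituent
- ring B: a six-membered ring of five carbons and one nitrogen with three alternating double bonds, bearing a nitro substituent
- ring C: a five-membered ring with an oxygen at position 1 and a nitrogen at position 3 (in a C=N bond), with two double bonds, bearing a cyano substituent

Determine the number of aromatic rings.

Ring A has only sp³ atoms, so it is not fully conjugated — not aromatic (tetrahydrofuran).
Ring B is planar and fully conjugated; 3 ring double bonds give 6 π electrons. 6 = 4(1)+2, so ring B is aromatic (pyridine).
Ring C is fully conjugated (every ring atom contributes a p orbital); 2 ring double bonds (4 π electrons) plus a heteroatom lone pair (2) give 6 π electrons. Since 6 = 4n+2 (n=1), ring C is aromatic (oxazole).
Aromatic: B, C. Total: 2.

2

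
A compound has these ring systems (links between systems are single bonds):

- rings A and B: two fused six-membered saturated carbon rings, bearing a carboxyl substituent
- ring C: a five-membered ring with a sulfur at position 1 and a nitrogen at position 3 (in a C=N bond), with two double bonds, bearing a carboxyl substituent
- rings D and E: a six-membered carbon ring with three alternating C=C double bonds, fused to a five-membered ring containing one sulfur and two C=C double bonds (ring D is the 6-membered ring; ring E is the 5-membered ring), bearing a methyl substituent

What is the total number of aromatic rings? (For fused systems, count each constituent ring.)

3

Ring A has only sp³ atoms, so it is not fully conjugated — not aromatic (cyclohexane ring).
Ring B has only sp³ atoms, so it is not fully conjugated — not aromatic (cyclohexane ring).
Ring C is planar and fully conjugated; 2 ring double bonds (4 π electrons) plus a heteroatom lone pair (2) give 6 π electrons. That satisfies 4n+2 with n=1, so ring C is aromatic (thiazole).
Rings D and E form a fused bicyclic system (with one sulfur) with 9 sp² atoms and 10 π electrons from ring double bonds plus a heteroatom lone pair. 10 = 4(2)+2, so the system is aromatic and both rings count as aromatic (benzothiophene).
Aromatic: C, D, E. Total: 3.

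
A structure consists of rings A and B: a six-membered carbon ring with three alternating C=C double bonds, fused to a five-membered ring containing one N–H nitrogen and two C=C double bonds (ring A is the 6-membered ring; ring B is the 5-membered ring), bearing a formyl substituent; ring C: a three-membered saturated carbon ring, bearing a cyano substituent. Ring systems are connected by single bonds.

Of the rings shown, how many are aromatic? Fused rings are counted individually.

Rings A and B form a fused bicyclic system (with one N–H) with 9 sp² atoms and 10 π electrons from ring double bonds plus a heteroatom lone pair. 10 = 4(2)+2, so the system is aromatic and both rings count as aromatic (indole).
Ring C has only sp³ atoms, so it is not fully conjugated — not aromatic (cyclopropane).
Aromatic: A, B. Total: 2.

2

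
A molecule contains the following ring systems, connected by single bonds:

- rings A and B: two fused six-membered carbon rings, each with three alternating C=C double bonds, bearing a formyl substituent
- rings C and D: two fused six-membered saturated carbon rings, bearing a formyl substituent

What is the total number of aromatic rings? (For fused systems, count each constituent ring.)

Rings A and B form a fused bicyclic system with 10 sp² atoms and 10 π electrons from ring double bonds. 10 = 4(2)+2, so the system is aromatic and both rings count as aromatic (naphthalene).
Ring C has only sp³ atoms, so it is not fully conjugated — not aromatic (cyclohexane ring).
Ring D has only sp³ atoms, so it is not fully conjugated — not aromatic (cyclohexane ring).
Aromatic: A, B. Total: 2.

2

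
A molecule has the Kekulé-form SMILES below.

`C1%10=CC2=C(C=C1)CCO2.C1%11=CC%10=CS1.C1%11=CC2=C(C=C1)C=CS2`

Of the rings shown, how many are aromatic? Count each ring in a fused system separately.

4

The SMILES encodes a six-membered carbon ring with three alternating C=C double bonds, fused to a five-membered ring containing one oxygen and two sp³ carbons; a five-membered ring of four carbons and one sulfur, with two C=C double bonds; a six-membered carbon ring with three alternating C=C double bonds, fused to a five-membered ring containing one sulfur and two C=C double bonds.
The 6-membered ring is fully conjugated (every ring atom contributes a p orbital); 3 ring double bonds give 6 π electrons. 6 = 4(1)+2, so it is aromatic (benzene ring).
The 5-membered ring with one oxygen has two sp³ carbons, so it is not fully conjugated — not aromatic (oxolane ring).
The 5-membered ring with one sulfur is fully conjugated (every ring atom contributes a p orbital); 2 ring double bonds (4 π electrons) plus a heteroatom lone pair (2) give 6 π electrons. Since 6 = 4n+2 (n=1), it is aromatic (thiophene).
The fused 6/5-membered bicyclic (with one sulfur) is a single π system with 9 sp² atoms and 10 π electrons from ring double bonds plus a heteroatom lone pair. 10 = 4(2)+2, so the system is aromatic and both rings count as aromatic (benzothiophene).
4 of the 5 rings are aromatic. Total: 4.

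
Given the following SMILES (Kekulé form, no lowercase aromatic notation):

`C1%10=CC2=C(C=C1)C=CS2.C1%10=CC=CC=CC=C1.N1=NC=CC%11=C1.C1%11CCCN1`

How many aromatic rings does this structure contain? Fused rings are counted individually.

The SMILES encodes a six-membered carbon ring with three alternating C=C double bonds, fused to a five-membered ring containing one sulfur and two C=C double bonds; an eight-membered carbon ring with four alternating C=C double bonds; a six-membered ring with two adjacent nitrogens and three alternating double bonds; a five-membered saturated ring of four carbons and one N–H nitrogen.
The fused 6/5-membered bicyclic (with one sulfur) is a single π system with 9 sp² atoms and 10 π electrons from ring double bonds plus a heteroatom lone pair. 10 = 4(2)+2, so the system is aromatic and both rings count as aromatic (benzothiophene).
The 8-membered ring has only sp² ring atoms; a planar conformation would have a fully conjugated π system of 8 electrons. But 8 = 4(2), which is 4n not 4n+2, so it is not aromatic (cyclooctatetraene) — cyclooctatetraene distorts into a non-planar tub to avoid antiaromaticity.
The 6-membered ring with two nitrogens (1,2) is fully conjugated (every ring atom contributes a p orbital); 3 ring double bonds give 6 π electrons. That satisfies 4n+2 with n=1, so it is aromatic (pyridazine).
The 5-membered ring with one N–H has only sp³ atoms, so it is not fully conjugated — not aromatic (pyrrolidine).
3 of the 5 rings are aromatic. Total: 3.

3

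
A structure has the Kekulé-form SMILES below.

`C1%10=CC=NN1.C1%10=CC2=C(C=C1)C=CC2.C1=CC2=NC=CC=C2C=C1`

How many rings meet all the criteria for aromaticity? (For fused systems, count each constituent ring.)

The SMILES encodes a five-membered ring with two adjacent nitrogens (one bearing H, one in a double bond) and two double bonds; a six-membered carbon ring with three alternating C=C double bonds, fused to a five-membered carbon ring containing one C=C double bond and one sp³ carbon; two fused six-membered rings, each with three alternating double bonds; one ring is all carbon and the other has one ring nitrogen.
The 5-membered ring with two adjacent nitrogens (one N–H, one =N–) is fully conjugated (every ring atom contributes a p orbital); 2 ring double bonds (4 π electrons) plus a heteroatom lone pair (2) give 6 π electrons. 6 = 4(1)+2, so it is aromatic (pyrazole).
The 6-membered ring is planar and fully conjugated; 3 ring double bonds give 6 π electrons. 6 = 4(1)+2, so it is aromatic (benzene ring).
The 5-membered ring has one sp³ carbon, so it is not fully conjugated — not aromatic (cyclopentene ring).
The fused 6/6-membered bicyclic (with one nitrogen) is a single π system with 10 sp² atoms and 10 π electrons from ring double bonds. 10 = 4(2)+2, so the system is aromatic and both rings count as aromatic (quinoline).
4 of the 5 rings are aromatic. Total: 4.

4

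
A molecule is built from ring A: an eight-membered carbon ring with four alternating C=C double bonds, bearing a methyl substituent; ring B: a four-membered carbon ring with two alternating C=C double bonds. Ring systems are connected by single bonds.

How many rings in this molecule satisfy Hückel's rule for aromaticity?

0

Ring A has only sp² ring atoms; a planar conformation would have a fully conjugated π system of 8 electrons. But 8 = 4(2), which is 4n not 4n+2, so ring A is not aromatic (cyclooctatetraene) — cyclooctatetraene distorts into a non-planar tub to avoid antiaromaticity.
Ring B has only sp² ring atoms; a planar conformation would have a fully conjugated π system of 4 electrons. But 4 = 4(1), which is 4n not 4n+2, so ring B is not aromatic (cyclobutadiene) — cyclobutadiene is antiaromatic and distorts to a rectangle.
No ring is aromatic. Total: 0.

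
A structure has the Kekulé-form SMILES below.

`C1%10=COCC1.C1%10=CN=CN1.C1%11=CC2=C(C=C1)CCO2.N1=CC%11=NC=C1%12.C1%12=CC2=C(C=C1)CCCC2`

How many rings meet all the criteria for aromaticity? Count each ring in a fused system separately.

The SMILES encodes a five-membered ring of four carbons and one oxygen, with one C=C double bond and two sp³ carbons; a five-membered ring with nitrogens at positions 1 and 3 (one bearing H, one in a C=N bond) and two double bonds; a six-membered carbon ring with three alternating C=C double bonds, fused to a five-membered ring containing one oxygen and two sp³ carbons; a six-membered ring with nitrogens at positions 1 and 4 and three alternating double bonds; a six-membered carbon ring with three alternating C=C double bonds, fused to a saturated six-membered carbon ring.
The 5-membered ring with one oxygen has two sp³ carbons, so it is not fully conjugated — not aromatic (2,3-dihydrofuran).
The 5-membered ring with two nitrogens (one N–H, one =N–) is planar and fully conjugated; 2 ring double bonds (4 π electrons) plus a heteroatom lone pair (2) give 6 π electrons. That satisfies 4n+2 with n=1, so it is aromatic (imidazole).
The 6-membered ring is planar and fully conjugated; 3 ring double bonds give 6 π electrons. Since 6 = 4n+2 (n=1), it is aromatic (benzene ring).
The second 5-membered ring with one oxygen has two sp³ carbons, so it is not fully conjugated — not aromatic (oxolane ring).
The 6-membered ring with two nitrogens (1,4) is planar and fully conjugated; 3 ring double bonds give 6 π electrons. That satisfies 4n+2 with n=1, so it is aromatic (pyrazine).
The second 6-membered ring is fully conjugated (every ring atom contributes a p orbital); 3 ring double bonds give 6 π electrons. That satisfies 4n+2 with n=1, so it is aromatic (benzene ring).
The third 6-membered ring has four sp³ carbons, so it is not fully conjugated — not aromatic (cyclohexane ring).
4 of the 7 rings are aromatic. Total: 4.

4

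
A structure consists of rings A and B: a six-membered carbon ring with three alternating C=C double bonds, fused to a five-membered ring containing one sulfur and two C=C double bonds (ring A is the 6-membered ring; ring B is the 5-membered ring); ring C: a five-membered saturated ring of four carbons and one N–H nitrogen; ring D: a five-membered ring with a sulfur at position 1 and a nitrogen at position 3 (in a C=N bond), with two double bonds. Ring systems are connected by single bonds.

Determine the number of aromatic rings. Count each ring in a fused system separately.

Rings A and B form a fused bicyclic system (with one sulfur) with 9 sp² atoms and 10 π electrons from ring double bonds plus a heteroatom lone pair. 10 = 4(2)+2, so the system is aromatic and both rings count as aromatic (benzothiophene).
Ring C has only sp³ atoms, so it is not fully conjugated — not aromatic (pyrrolidine).
Ring D has a continuous p-orbital overlap around the ring; 2 ring double bonds (4 π electrons) plus a heteroatom lone pair (2) give 6 π electrons. 6 = 4(1)+2, so ring D is aromatic (thiazole).
Aromatic: A, B, D. Total: 3.

3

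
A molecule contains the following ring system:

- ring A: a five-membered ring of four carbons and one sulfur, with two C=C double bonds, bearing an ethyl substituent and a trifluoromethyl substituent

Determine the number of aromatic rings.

1

Ring A has a continuous p-orbital overlap around the ring; 2 ring double bonds (4 π electrons) plus a heteroatom lone pair (2) give 6 π electrons. That satisfies 4n+2 with n=1, so ring A is aromatic (thiophene).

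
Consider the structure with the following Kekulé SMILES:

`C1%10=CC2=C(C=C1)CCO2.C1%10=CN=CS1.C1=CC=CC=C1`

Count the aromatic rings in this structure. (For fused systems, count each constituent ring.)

3

The SMILES encodes a six-membered carbon ring with three alternating C=C double bonds, fused to a five-membered ring containing one oxygen and two sp³ carbons; a five-membered ring with a sulfur at position 1 and a nitrogen at position 3 (in a C=N bond), with two double bonds; a six-membered carbon ring with three alternating C=C double bonds.
The 6-membered ring has a continuous p-orbital overlap around the ring; 3 ring double bonds give 6 π electrons. Since 6 = 4n+2 (n=1), it is aromatic (benzene ring).
The 5-membered ring with one oxygen has two sp³ carbons, so it is not fully conjugated — not aromatic (oxolane ring).
The 5-membered ring with one sulfur and one =N– is planar and fully conjugated; 2 ring double bonds (4 π electrons) plus a heteroatom lone pair (2) give 6 π electrons. Since 6 = 4n+2 (n=1), it is aromatic (thiazole).
The second 6-membered ring has a continuous p-orbital overlap around the ring; 3 ring double bonds give 6 π electrons. 6 = 4(1)+2, so it is aromatic (benzene).
3 of the 4 rings are aromatic. Total: 3.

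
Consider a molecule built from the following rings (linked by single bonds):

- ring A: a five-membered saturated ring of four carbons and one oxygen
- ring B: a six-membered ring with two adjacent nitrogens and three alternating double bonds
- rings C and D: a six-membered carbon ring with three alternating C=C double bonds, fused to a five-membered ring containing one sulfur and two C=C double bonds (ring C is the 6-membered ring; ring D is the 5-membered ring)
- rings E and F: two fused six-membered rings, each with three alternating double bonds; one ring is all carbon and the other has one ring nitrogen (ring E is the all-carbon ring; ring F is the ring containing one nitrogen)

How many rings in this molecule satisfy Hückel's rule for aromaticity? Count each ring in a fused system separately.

Ring A has only sp³ atoms, so it is not fully conjugated — not aromatic (tetrahydrofuran).
Ring B is planar and fully conjugated; 3 ring double bonds give 6 π electrons. 6 = 4(1)+2, so ring B is aromatic (pyridazine).
Rings C and D form a fused bicyclic system (with one sulfur) with 9 sp² atoms and 10 π electrons from ring double bonds plus a heteroatom lone pair. 10 = 4(2)+2, so the system is aromatic and both rings count as aromatic (benzothiophene).
Rings E and F form a fused bicyclic system (with one nitrogen) with 10 sp² atoms and 10 π electrons from ring double bonds. 10 = 4(2)+2, so the system is aromatic and both rings count as aromatic (quinoline).
Aromatic: B, C, D, E, F. Total: 5.

5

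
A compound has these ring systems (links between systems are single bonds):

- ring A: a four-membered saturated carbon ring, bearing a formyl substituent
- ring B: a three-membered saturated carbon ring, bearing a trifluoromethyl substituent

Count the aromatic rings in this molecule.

Ring A has only sp³ atoms, so it is not fully conjugated — not aromatic (cyclobutane).
Ring B has only sp³ atoms, so it is not fully conjugated — not aromatic (cyclopropane).
No ring is aromatic. Total: 0.

0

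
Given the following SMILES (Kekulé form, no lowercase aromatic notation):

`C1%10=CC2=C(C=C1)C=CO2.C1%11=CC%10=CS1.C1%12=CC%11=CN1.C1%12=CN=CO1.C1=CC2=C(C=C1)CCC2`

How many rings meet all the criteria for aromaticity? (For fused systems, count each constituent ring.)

The SMILES encodes a six-membered carbon ring with three alternating C=C double bonds, fused to a five-membered ring containing one oxygen and two C=C double bonds; a five-membered ring of four carbons and one sulfur, with two C=C double bonds; a five-membered ring of four carbons and one nitrogen bearing a hydrogen, with two C=C double bonds; a five-membered ring with an oxygen at position 1 and a nitrogen at position 3 (in a C=N bond), with two double bonds; a six-membered carbon ring with three alternating C=C double bonds, fused to a saturated five-membered carbon ring.
The fused 6/5-membered bicyclic (with one oxygen) is a single π system with 9 sp² atoms and 10 π electrons from ring double bonds plus a heteroatom lone pair. 10 = 4(2)+2, so the system is aromatic and both rings count as aromatic (benzofuran).
The 5-membered ring with one sulfur is planar and fully conjugated; 2 ring double bonds (4 π electrons) plus a heteroatom lone pair (2) give 6 π electrons. 6 = 4(1)+2, so it is aromatic (thiophene).
The 5-membered ring with one N–H is planar and fully conjugated; 2 ring double bonds (4 π electrons) plus a heteroatom lone pair (2) give 6 π electrons. 6 = 4(1)+2, so it is aromatic (pyrrole).
The 5-membered ring with one oxygen and one =N– is fully conjugated (every ring atom contributes a p orbital); 2 ring double bonds (4 π electrons) plus a heteroatom lone pair (2) give 6 π electrons. Since 6 = 4n+2 (n=1), it is aromatic (oxazole).
The 6-membered ring is planar and fully conjugated; 3 ring double bonds give 6 π electrons. That satisfies 4n+2 with n=1, so it is aromatic (benzene ring).
The 5-membered ring has three sp³ carbons, so it is not fully conjugated — not aromatic (cyclopentane ring).
6 of the 7 rings are aromatic. Total: 6.

6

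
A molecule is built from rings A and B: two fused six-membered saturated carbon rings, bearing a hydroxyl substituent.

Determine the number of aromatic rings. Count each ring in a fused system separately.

Ring A has only sp³ atoms, so it is not fully conjugated — not aromatic (cyclohexane ring).
Ring B has only sp³ atoms, so it is not fully conjugated — not aromatic (cyclohexane ring).
No ring is aromatic. Total: 0.

0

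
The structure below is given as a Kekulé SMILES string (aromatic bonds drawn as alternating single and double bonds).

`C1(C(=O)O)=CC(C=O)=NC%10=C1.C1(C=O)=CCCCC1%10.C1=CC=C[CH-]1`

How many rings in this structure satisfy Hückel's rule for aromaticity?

2

The SMILES encodes a six-membered ring of five carbons and one nitrogen with three alternating double bonds; a six-membered carbon ring with one C=C double bond; a five-membered all-carbon ring bearing a negative charge on one carbon, with two C=C double bonds.
The 6-membered ring with one nitrogen is planar and fully conjugated; 3 ring double bonds give 6 π electrons. Since 6 = 4n+2 (n=1), it is aromatic (pyridine).
The 6-membered ring has four sp³ carbons, so it is not fully conjugated — not aromatic (cyclohexene).
The 5-membered ring is planar and fully conjugated; 2 ring double bonds (4 π electrons) plus the carbanion lone pair (2) give 6 π electrons. That satisfies 4n+2 with n=1, so it is aromatic (cyclopentadienyl anion).
2 of the 3 rings are aromatic. Total: 2.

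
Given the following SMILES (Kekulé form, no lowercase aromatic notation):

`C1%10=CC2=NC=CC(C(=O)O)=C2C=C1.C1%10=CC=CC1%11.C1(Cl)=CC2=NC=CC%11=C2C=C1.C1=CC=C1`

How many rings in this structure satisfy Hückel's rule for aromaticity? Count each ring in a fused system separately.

4

The SMILES encodes two fused six-membered rings, each with three alternating double bonds; one ring is all carbon and the other has one ring nitrogen; a five-membered carbon ring with two conjugated C=C double bonds and one sp³ carbon; two fused six-membered rings, each with three alternating double bonds; one ring is all carbon and the other has one ring nitrogen; a four-membered carbon ring with two alternating C=C double bonds.
The fused 6/6-membered bicyclic (with one nitrogen) is a single π system with 10 sp² atoms and 10 π electrons from ring double bonds. 10 = 4(2)+2, so the system is aromatic and both rings count as aromatic (quinoline).
The 5-membered ring has one sp³ carbon, so it is not fully conjugated — not aromatic (cyclopentadiene).
The fused 6/6-membered bicyclic (with one nitrogen) is a single π system with 10 sp² atoms and 10 π electrons from ring double bonds. 10 = 4(2)+2, so the system is aromatic and both rings count as aromatic (quinoline).
The 4-membered ring has only sp² ring atoms; a planar conformation would have a fully conjugated π system of 4 electrons. But 4 = 4(1), which is 4n not 4n+2, so it is not aromatic (cyclobutadiene) — cyclobutadiene is antiaromatic and distorts to a rectangle.
4 of the 6 rings are aromatic. Total: 4.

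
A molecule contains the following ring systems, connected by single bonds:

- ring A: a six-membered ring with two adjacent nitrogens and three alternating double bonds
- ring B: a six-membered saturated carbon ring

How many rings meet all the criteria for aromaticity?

Ring A has a continuous p-orbital overlap around the ring; 3 ring double bonds give 6 π electrons. Since 6 = 4n+2 (n=1), ring A is aromatic (pyridazine).
Ring B has only sp³ atoms, so it is not fully conjugated — not aromatic (cyclohexane).
Aromatic: A. Total: 1.

1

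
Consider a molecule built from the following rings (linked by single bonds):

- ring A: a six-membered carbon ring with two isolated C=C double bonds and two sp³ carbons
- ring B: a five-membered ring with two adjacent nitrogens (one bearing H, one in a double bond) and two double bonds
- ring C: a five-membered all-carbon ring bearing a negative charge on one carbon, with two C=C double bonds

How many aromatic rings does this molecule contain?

Ring A has two sp³ carbons, so it is not fully conjugated — not aromatic (1,4-cyclohexadiene).
Ring B has a continuous p-orbital overlap around the ring; 2 ring double bonds (4 π electrons) plus a heteroatom lone pair (2) give 6 π electrons. 6 = 4(1)+2, so ring B is aromatic (pyrazole).
Ring C is fully conjugated (every ring atom contributes a p orbital); 2 ring double bonds (4 π electrons) plus the carbanion lone pair (2) give 6 π electrons. Since 6 = 4n+2 (n=1), ring C is aromatic (cyclopentadienyl anion).
Aromatic: B, C. Total: 2.

2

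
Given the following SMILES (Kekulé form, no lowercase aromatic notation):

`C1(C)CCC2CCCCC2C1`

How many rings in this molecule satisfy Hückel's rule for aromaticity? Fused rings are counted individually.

0

The SMILES encodes two fused six-membered saturated carbon rings.
The 6-membered ring has only sp³ atoms, so it is not fully conjugated — not aromatic (cyclohexane ring).
The second 6-membered ring has only sp³ atoms, so it is not fully conjugated — not aromatic (cyclohexane ring).
None of the rings are aromatic. Total: 0.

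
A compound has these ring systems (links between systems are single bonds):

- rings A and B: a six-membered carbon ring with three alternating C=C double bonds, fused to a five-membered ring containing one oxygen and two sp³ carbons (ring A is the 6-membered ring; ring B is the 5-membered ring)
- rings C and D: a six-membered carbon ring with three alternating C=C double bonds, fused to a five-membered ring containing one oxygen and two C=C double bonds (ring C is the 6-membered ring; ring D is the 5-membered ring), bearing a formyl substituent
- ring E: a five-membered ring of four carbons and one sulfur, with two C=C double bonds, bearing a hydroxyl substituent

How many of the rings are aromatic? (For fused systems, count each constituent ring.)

Ring A has a continuous p-orbital overlap around the ring; 3 ring double bonds give 6 π electrons. Since 6 = 4n+2 (n=1), ring A is aromatic (benzene ring).
Ring B has two sp³ carbons, so it is not fully conjugated — not aromatic (oxolane ring).
Rings C and D form a fused bicyclic system (with one oxygen) with 9 sp² atoms and 10 π electrons from ring double bonds plus a heteroatom lone pair. 10 = 4(2)+2, so the system is aromatic and both rings count as aromatic (benzofuran).
Ring E is planar and fully conjugated; 2 ring double bonds (4 π electrons) plus a heteroatom lone pair (2) give 6 π electrons. That satisfies 4n+2 with n=1, so ring E is aromatic (thiophene).
Aromatic: A, C, D, E. Total: 4.

4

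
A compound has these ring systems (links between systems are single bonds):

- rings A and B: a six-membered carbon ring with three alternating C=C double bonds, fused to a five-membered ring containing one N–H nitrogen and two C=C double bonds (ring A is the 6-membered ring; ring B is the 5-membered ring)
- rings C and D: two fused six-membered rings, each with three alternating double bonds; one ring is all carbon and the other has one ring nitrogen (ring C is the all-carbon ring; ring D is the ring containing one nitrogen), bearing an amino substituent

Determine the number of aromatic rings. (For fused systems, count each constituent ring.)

Rings A and B form a fused bicyclic system (with one N–H) with 9 sp² atoms and 10 π electrons from ring double bonds plus a heteroatom lone pair. 10 = 4(2)+2, so the system is aromatic and both rings count as aromatic (indole).
Rings C and D form a fused bicyclic system (with one nitrogen) with 10 sp² atoms and 10 π electrons from ring double bonds. 10 = 4(2)+2, so the system is aromatic and both rings count as aromatic (quinoline).
Aromatic: A, B, C, D. Total: 4.

4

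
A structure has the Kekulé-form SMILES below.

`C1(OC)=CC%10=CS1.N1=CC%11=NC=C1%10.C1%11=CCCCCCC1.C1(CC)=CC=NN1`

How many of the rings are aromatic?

3

The SMILES encodes a five-membered ring of four carbons and one sulfur, with two C=C double bonds; a six-membered ring with nitrogens at positions 1 and 4 and three alternating double bonds; an eight-membered carbon ring with one C=C double bond; a five-membered ring with two adjacent nitrogens (one bearing H, one in a double bond) and two double bonds.
The 5-membered ring with one sulfur is fully conjugated (every ring atom contributes a p orbital); 2 ring double bonds (4 π electrons) plus a heteroatom lone pair (2) give 6 π electrons. Since 6 = 4n+2 (n=1), it is aromatic (thiophene).
The 6-membered ring with two nitrogens (1,4) is fully conjugated (every ring atom contributes a p orbital); 3 ring double bonds give 6 π electrons. 6 = 4(1)+2, so it is aromatic (pyrazine).
The 8-membered ring has six sp³ carbons, so it is not fully conjugated — not aromatic (cyclooctene).
The 5-membered ring with two adjacent nitrogens (one N–H, one =N–) is fully conjugated (every ring atom contributes a p orbital); 2 ring double bonds (4 π electrons) plus a heteroatom lone pair (2) give 6 π electrons. 6 = 4(1)+2, so it is aromatic (pyrazole).
3 of the 4 rings are aromatic. Total: 3.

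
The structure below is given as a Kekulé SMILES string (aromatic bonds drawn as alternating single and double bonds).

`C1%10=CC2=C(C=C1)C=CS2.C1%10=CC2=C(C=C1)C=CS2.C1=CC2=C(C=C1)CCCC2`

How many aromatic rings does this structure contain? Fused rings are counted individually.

The SMILES encodes a six-membered carbon ring with three alternating C=C double bonds, fused to a five-membered ring containing one sulfur and two C=C double bonds; a six-membered carbon ring with three alternating C=C double bonds, fused to a five-membered ring containing one sulfur and two C=C double bonds; a six-membered carbon ring with three alternating C=C double bonds, fused to a saturated six-membered carbon ring.
The fused 6/5-membered bicyclic (with one sulfur) is a single π system with 9 sp² atoms and 10 π electrons from ring double bonds plus a heteroatom lone pair. 10 = 4(2)+2, so the system is aromatic and both rings count as aromatic (benzothiophene).
The fused 6/5-membered bicyclic (with one sulfur) is a single π system with 9 sp² atoms and 10 π electrons from ring double bonds plus a heteroatom lone pair. 10 = 4(2)+2, so the system is aromatic and both rings count as aromatic (benzothiophene).
The 6-membered ring has a continuous p-orbital overlap around the ring; 3 ring double bonds give 6 π electrons. Since 6 = 4n+2 (n=1), it is aromatic (benzene ring).
The second 6-membered ring has four sp³ carbons, so it is not fully conjugated — not aromatic (cyclohexane ring).
5 of the 6 rings are aromatic. Total: 5.

5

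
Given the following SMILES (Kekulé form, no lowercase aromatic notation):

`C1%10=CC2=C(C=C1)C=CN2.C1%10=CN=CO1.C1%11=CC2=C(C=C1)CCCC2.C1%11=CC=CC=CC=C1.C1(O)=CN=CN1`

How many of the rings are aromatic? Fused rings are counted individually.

5

The SMILES encodes a six-membered carbon ring with three alternating C=C double bonds, fused to a five-membered ring containing one N–H nitrogen and two C=C double bonds; a five-membered ring with an oxygen at position 1 and a nitrogen at position 3 (in a C=N bond), with two double bonds; a six-membered carbon ring with three alternating C=C double bonds, fused to a saturated six-membered carbon ring; an eight-membered carbon ring with four alternating C=C double bonds; a five-membered ring with nitrogens at positions 1 and 3 (one bearing H, one in a C=N bond) and two double bonds.
The fused 6/5-membered bicyclic (with one N–H) is a single π system with 9 sp² atoms and 10 π electrons from ring double bonds plus a heteroatom lone pair. 10 = 4(2)+2, so the system is aromatic and both rings count as aromatic (indole).
The 5-membered ring with one oxygen and one =N– is planar and fully conjugated; 2 ring double bonds (4 π electrons) plus a heteroatom lone pair (2) give 6 π electrons. That satisfies 4n+2 with n=1, so it is aromatic (oxazole).
The 6-membered ring is fully conjugated (every ring atom contributes a p orbital); 3 ring double bonds give 6 π electrons. Since 6 = 4n+2 (n=1), it is aromatic (benzene ring).
The second 6-membered ring has four sp³ carbons, so it is not fully conjugated — not aromatic (cyclohexane ring).
The 8-membered ring has only sp² ring atoms; a planar conformation would have a fully conjugated π system of 8 electrons. But 8 = 4(2), which is 4n not 4n+2, so it is not aromatic (cyclooctatetraene) — cyclooctatetraene distorts into a non-planar tub to avoid antiaromaticity.
The 5-membered ring with two nitrogens (one N–H, one =N–) is fully conjugated (every ring atom contributes a p orbital); 2 ring double bonds (4 π electrons) plus a heteroatom lone pair (2) give 6 π electrons. 6 = 4(1)+2, so it is aromatic (imidazole).
5 of the 7 rings are aromatic. Total: 5.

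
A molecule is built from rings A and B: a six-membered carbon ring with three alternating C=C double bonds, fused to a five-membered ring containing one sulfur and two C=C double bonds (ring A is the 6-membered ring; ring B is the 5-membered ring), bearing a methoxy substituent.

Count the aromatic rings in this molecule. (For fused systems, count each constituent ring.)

Rings A and B form a fused bicyclic system (with one sulfur) with 9 sp² atoms and 10 π electrons from ring double bonds plus a heteroatom lone pair. 10 = 4(2)+2, so the system is aromatic and both rings count as aromatic (benzothiophene).
Aromatic: A, B. Total: 2.

2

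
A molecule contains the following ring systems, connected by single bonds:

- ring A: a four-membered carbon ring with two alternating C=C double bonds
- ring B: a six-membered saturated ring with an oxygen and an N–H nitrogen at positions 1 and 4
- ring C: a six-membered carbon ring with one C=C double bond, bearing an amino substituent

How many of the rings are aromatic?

0

Ring A has only sp² ring atoms; a planar conformation would have a fully conjugated π system of 4 electrons. But 4 = 4(1), which is 4n not 4n+2, so ring A is not aromatic (cyclobutadiene) — cyclobutadiene is antiaromatic and distorts to a rectangle.
Ring B has only sp³ atoms, so it is not fully conjugated — not aromatic (morpholine).
Ring C has four sp³ carbons, so it is not fully conjugated — not aromatic (cyclohexene).
No ring is aromatic. Total: 0.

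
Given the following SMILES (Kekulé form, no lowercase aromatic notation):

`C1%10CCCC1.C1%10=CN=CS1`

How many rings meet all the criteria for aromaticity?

The SMILES encodes a five-membered saturated carbon ring; a five-membered ring with a sulfur at position 1 and a nitrogen at position 3 (in a C=N bond), with two double bonds.
The 5-membered ring has only sp³ atoms, so it is not fully conjugated — not aromatic (cyclopentane).
The 5-membered ring with one sulfur and one =N– is fully conjugated (every ring atom contributes a p orbital); 2 ring double bonds (4 π electrons) plus a heteroatom lone pair (2) give 6 π electrons. That satisfies 4n+2 with n=1, so it is aromatic (thiazole).
1 of the 2 rings is aromatic. Total: 1.

1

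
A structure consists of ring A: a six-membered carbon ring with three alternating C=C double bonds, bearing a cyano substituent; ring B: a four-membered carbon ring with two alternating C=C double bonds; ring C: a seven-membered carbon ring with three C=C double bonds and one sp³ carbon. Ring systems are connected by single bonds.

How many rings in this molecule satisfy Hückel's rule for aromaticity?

Ring A has a continuous p-orbital overlap around the ring; 3 ring double bonds give 6 π electrons. 6 = 4(1)+2, so ring A is aromatic (benzene).
Ring B has only sp² ring atoms; a planar conformation would have a fully conjugated π system of 4 electrons. But 4 = 4(1), which is 4n not 4n+2, so ring B is not aromatic (cyclobutadiene) — cyclobutadiene is antiaromatic and distorts to a rectangle.
Ring C has one sp³ carbon, so it is not fully conjugated — not aromatic (cycloheptatriene).
Aromatic: A. Total: 1.

1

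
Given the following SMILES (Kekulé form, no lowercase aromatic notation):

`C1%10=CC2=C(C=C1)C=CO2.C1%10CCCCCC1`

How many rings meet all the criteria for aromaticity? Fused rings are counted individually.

The SMILES encodes a six-membered carbon ring with three alternating C=C double bonds, fused to a five-membered ring containing one oxygen and two C=C double bonds; a seven-membered saturated carbon ring.
The fused 6/5-membered bicyclic (with one oxygen) is a single π system with 9 sp² atoms and 10 π electrons from ring double bonds plus a heteroatom lone pair. 10 = 4(2)+2, so the system is aromatic and both rings count as aromatic (benzofuran).
The 7-membered ring has only sp³ atoms, so it is not fully conjugated — not aromatic (cycloheptane).
2 of the 3 rings are aromatic. Total: 2.

2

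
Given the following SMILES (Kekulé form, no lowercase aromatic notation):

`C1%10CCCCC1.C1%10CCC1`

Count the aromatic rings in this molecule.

The SMILES encodes a six-membered saturated carbon ring; a four-membered saturated carbon ring.
The 6-membered ring has only sp³ atoms, so it is not fully conjugated — not aromatic (cyclohexane).
The 4-membered ring has only sp³ atoms, so it is not fully conjugated — not aromatic (cyclobutane).
None of the rings are aromatic. Total: 0.

0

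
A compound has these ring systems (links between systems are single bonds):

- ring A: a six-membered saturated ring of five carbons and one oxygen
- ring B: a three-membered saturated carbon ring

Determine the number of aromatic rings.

Ring A has only sp³ atoms, so it is not fully conjugated — not aromatic (tetrahydropyran).
Ring B has only sp³ atoms, so it is not fully conjugated — not aromatic (cyclopropane).
No ring is aromatic. Total: 0.

0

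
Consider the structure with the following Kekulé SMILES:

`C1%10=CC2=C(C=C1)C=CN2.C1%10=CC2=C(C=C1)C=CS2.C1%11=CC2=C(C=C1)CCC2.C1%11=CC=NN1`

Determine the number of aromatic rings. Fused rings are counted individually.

The SMILES encodes a six-membered carbon ring with three alternating C=C double bonds, fused to a five-membered ring containing one N–H nitrogen and two C=C double bonds; a six-membered carbon ring with three alternating C=C double bonds, fused to a five-membered ring containing one sulfur and two C=C double bonds; a six-membered carbon ring with three alternating C=C double bonds, fused to a saturated five-membered carbon ring; a five-membered ring with two adjacent nitrogens (one bearing H, one in a double bond) and two double bonds.
The fused 6/5-membered bicyclic (with one N–H) is a single π system with 9 sp² atoms and 10 π electrons from ring double bonds plus a heteroatom lone pair. 10 = 4(2)+2, so the system is aromatic and both rings count as aromatic (indole).
The fused 6/5-membered bicyclic (with one sulfur) is a single π system with 9 sp² atoms and 10 π electrons from ring double bonds plus a heteroatom lone pair. 10 = 4(2)+2, so the system is aromatic and both rings count as aromatic (benzothiophene).
The 6-membered ring has a continuous p-orbital overlap around the ring; 3 ring double bonds give 6 π electrons. 6 = 4(1)+2, so it is aromatic (benzene ring).
The 5-membered ring has three sp³ carbons, so it is not fully conjugated — not aromatic (cyclopentane ring).
The 5-membered ring with two adjacent nitrogens (one N–H, one =N–) has a continuous p-orbital overlap around the ring; 2 ring double bonds (4 π electrons) plus a heteroatom lone pair (2) give 6 π electrons. That satisfies 4n+2 with n=1, so it is aromatic (pyrazole).
6 of the 7 rings are aromatic. Total: 6.

6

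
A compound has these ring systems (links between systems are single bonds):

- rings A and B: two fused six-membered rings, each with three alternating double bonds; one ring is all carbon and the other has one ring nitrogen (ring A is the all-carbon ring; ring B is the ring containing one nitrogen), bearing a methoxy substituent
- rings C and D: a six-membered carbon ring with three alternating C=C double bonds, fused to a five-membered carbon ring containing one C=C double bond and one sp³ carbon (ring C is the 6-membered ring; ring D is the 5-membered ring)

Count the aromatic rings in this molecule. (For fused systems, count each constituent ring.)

Rings A and B form a fused bicyclic system (with one nitrogen) with 10 sp² atoms and 10 π electrons from ring double bonds. 10 = 4(2)+2, so the system is aromatic and both rings count as aromatic (quinoline).
Ring C has a continuous p-orbital overlap around the ring; 3 ring double bonds give 6 π electrons. 6 = 4(1)+2, so ring C is aromatic (benzene ring).
Ring D has one sp³ carbon, so it is not fully conjugated — not aromatic (cyclopentene ring).
Aromatic: A, B, C. Total: 3.

3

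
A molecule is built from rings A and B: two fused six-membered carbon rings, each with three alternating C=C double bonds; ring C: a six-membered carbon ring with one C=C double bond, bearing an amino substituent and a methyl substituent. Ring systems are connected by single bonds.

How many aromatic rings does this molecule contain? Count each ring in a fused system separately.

Rings A and B form a fused bicyclic system with 10 sp² atoms and 10 π electrons from ring double bonds. 10 = 4(2)+2, so the system is aromatic and both rings count as aromatic (naphthalene).
Ring C has four sp³ carbons, so it is not fully conjugated — not aromatic (cyclohexene).
Aromatic: A, B. Total: 2.

2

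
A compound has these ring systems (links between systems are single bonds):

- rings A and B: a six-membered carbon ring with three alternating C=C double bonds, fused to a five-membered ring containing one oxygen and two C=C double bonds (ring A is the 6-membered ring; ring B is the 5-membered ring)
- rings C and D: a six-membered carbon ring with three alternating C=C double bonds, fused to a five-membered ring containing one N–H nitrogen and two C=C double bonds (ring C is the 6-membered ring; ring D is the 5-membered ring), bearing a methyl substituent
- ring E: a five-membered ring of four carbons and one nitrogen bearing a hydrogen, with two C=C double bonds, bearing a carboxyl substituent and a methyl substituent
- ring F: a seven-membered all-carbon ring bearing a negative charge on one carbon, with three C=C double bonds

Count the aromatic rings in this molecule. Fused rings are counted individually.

5

Rings A and B form a fused bicyclic system (with one oxygen) with 9 sp² atoms and 10 π electrons from ring double bonds plus a heteroatom lone pair. 10 = 4(2)+2, so the system is aromatic and both rings count as aromatic (benzofuran).
Rings C and D form a fused bicyclic system (with one N–H) with 9 sp² atoms and 10 π electrons from ring double bonds plus a heteroatom lone pair. 10 = 4(2)+2, so the system is aromatic and both rings count as aromatic (indole).
Ring E has a continuous p-orbital overlap around the ring; 2 ring double bonds (4 π electrons) plus a heteroatom lone pair (2) give 6 π electrons. Since 6 = 4n+2 (n=1), ring E is aromatic (pyrrole).
Ring F has only sp² ring atoms; a planar conformation would have a fully conjugated π system of 8 electrons. But 8 = 4(2), which is 4n not 4n+2, so ring F is not aromatic (cycloheptatrienyl anion).
Aromatic: A, B, C, D, E. Total: 5.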